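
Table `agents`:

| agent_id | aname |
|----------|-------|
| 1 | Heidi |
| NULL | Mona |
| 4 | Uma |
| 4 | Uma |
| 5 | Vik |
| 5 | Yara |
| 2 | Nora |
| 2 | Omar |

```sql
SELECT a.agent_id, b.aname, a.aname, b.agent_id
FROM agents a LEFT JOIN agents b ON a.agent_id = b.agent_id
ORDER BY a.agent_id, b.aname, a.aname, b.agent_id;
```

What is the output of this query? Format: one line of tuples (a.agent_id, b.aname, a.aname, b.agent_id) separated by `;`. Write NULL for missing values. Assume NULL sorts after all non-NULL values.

(1, Heidi, Heidi, 1); (2, Nora, Nora, 2); (2, Nora, Omar, 2); (2, Omar, Nora, 2); (2, Omar, Omar, 2); (4, Uma, Uma, 4); (4, Uma, Uma, 4); (4, Uma, Uma, 4); (4, Uma, Uma, 4); (5, Vik, Vik, 5); (5, Vik, Yara, 5); (5, Yara, Vik, 5); (5, Yara, Yara, 5); (NULL, NULL, Mona, NULL)

LEFT JOIN keeps every row from `agents a`; unmatched rows get NULL for `agents b`'s columns.
Matching on a.agent_id = b.agent_id. A NULL in a compared column never satisfies the condition.
Matched pairs: 13; unmatched a rows kept: 1.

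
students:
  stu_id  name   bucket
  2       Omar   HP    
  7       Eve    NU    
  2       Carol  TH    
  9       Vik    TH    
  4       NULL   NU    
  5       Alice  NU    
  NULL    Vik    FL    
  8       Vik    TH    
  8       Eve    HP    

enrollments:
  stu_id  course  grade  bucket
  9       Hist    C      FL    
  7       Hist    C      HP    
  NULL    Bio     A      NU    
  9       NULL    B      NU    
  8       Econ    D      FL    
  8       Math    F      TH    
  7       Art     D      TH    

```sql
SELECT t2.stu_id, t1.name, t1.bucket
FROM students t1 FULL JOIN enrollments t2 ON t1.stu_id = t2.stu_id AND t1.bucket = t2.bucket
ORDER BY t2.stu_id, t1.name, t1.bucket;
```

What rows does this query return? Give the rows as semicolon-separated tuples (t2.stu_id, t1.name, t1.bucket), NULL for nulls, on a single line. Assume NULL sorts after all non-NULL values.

(7, NULL, NULL); (7, NULL, NULL); (8, Vik, TH); (8, NULL, NULL); (9, NULL, NULL); (9, NULL, NULL); (NULL, Alice, NU); (NULL, Carol, TH); (NULL, Eve, HP); (NULL, Eve, NU); (NULL, Omar, HP); (NULL, Vik, FL); (NULL, Vik, TH); (NULL, NULL, NU); (NULL, NULL, NULL)

FULL OUTER JOIN keeps every row from both sides; unmatched rows get NULL for the other side's columns.
Matching on t1.stu_id = t2.stu_id AND t1.bucket = t2.bucket. A NULL in a compared column never satisfies the condition.
- t1[0] stu_id=2, bucket=HP → no match; kept with NULLs on the t2 side.
- t1[1] stu_id=7, bucket=NU → no match; kept with NULLs on the t2 side.
- t1[2] stu_id=2, bucket=TH → no match; kept with NULLs on the t2 side.
- t1[3] stu_id=9, bucket=TH → no match; kept with NULLs on the t2 side.
- t1[4] stu_id=4, bucket=NU → no match; kept with NULLs on the t2 side.
- t1[5] stu_id=5, bucket=NU → no match; kept with NULLs on the t2 side.
- t1[6] stu_id=NULL, bucket=FL → no match; kept with NULLs on the t2 side.
- t1[7] stu_id=8, bucket=TH → 1 match(es) in t2 → 1 row(s).
- t1[8] stu_id=8, bucket=HP → no match; kept with NULLs on the t2 side.
- plus 6 unmatched t2 row(s), each kept with NULL t1 columns.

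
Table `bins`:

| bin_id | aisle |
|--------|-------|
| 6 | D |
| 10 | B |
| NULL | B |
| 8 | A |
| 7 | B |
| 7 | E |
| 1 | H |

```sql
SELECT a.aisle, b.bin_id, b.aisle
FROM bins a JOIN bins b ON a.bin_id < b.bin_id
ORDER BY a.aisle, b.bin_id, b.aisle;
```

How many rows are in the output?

INNER JOIN keeps only pairs where the ON condition holds.
Matching on a.bin_id < b.bin_id. A NULL in a compared column never satisfies the condition.
- bin_id=6: 4 matching b row(s), so 4 row(s) emitted.
- bin_id=10: no matching b row, dropped.
- bin_id=NULL: no matching b row, dropped.
- bin_id=8: 1 matching b row(s), so 1 row(s) emitted.
- bin_id=7: 2 matching b row(s), so 2 row(s) emitted.
- bin_id=7: 2 matching b row(s), so 2 row(s) emitted.
- bin_id=1: 5 matching b row(s), so 5 row(s) emitted.
Total: 14 rows.

14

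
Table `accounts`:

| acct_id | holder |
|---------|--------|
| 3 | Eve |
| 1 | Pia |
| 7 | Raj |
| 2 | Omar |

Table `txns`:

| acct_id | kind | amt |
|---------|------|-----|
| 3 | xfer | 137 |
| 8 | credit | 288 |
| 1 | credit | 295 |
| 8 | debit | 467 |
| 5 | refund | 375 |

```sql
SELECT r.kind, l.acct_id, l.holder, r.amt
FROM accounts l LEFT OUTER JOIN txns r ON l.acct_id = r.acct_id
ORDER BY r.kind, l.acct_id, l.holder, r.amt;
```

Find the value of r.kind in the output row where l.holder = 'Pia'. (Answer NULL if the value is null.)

LEFT JOIN keeps every row from `accounts`; unmatched rows get NULL for `txns`'s columns.
Matching on l.acct_id = r.acct_id.
- l[0] acct_id=3 → 1 match(es) in r → 1 row(s).
- l[1] acct_id=1 → 1 match(es) in r → 1 row(s).
- l[2] acct_id=7 → no match; kept with NULLs on the r side.
- l[3] acct_id=2 → no match; kept with NULLs on the r side.

credit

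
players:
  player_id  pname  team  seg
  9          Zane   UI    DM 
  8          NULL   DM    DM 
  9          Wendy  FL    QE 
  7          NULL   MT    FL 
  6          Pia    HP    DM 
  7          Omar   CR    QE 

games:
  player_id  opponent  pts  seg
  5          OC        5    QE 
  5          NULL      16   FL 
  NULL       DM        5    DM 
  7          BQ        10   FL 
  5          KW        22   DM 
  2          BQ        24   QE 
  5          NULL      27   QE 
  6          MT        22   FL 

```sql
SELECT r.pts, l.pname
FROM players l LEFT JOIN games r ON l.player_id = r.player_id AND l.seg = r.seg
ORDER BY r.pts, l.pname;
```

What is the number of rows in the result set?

6

LEFT JOIN keeps every row from `players`; unmatched rows get NULL for `games`'s columns.
Matching on l.player_id = r.player_id AND l.seg = r.seg. A NULL in a compared column never satisfies the condition.
Matched pairs: 1; unmatched l rows kept: 5.
Total: 1 matched + 5 padded = 6 rows.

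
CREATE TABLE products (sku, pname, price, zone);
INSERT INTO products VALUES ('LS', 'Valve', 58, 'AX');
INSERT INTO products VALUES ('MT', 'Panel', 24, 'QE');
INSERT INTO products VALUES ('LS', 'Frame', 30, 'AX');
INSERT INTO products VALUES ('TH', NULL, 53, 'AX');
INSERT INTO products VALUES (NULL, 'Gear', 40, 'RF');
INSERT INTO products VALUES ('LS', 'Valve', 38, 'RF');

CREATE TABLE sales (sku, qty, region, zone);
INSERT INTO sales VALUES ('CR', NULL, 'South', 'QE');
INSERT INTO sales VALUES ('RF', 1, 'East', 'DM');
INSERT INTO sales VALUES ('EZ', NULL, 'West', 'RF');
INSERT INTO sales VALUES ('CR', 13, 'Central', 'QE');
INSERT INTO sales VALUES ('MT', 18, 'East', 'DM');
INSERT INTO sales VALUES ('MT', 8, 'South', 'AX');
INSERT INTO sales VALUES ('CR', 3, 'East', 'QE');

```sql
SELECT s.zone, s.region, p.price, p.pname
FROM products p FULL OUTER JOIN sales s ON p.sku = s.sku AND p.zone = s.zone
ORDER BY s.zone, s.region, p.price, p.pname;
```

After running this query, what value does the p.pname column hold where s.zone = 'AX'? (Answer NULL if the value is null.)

NULL

FULL OUTER JOIN keeps every row from both sides; unmatched rows get NULL for the other side's columns.
Matching on p.sku = s.sku AND p.zone = s.zone. A NULL in a compared column never satisfies the condition.
- p row (sku=LS, zone=AX): no match → kept, s columns NULL.
- p row (sku=MT, zone=QE): no match → kept, s columns NULL.
- p row (sku=LS, zone=AX): no match → kept, s columns NULL.
- p row (sku=TH, zone=AX): no match → kept, s columns NULL.
- p row (sku=NULL, zone=RF): no match → kept, s columns NULL.
- p row (sku=LS, zone=RF): no match → kept, s columns NULL.
- 7 s row(s) had no p match → kept, p columns NULL.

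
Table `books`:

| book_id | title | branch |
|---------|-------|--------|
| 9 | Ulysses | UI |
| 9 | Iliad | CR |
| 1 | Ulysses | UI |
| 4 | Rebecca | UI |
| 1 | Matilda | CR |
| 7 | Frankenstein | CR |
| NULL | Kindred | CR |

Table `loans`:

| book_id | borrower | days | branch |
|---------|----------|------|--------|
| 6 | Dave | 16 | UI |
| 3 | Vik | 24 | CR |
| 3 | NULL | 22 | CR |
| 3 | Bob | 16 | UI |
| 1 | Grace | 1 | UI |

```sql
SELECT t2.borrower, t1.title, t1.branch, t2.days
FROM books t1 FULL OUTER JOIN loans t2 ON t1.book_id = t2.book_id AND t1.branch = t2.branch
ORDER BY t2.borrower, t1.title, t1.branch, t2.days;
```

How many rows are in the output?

FULL OUTER JOIN keeps every row from both sides; unmatched rows get NULL for the other side's columns.
Matching on t1.book_id = t2.book_id AND t1.branch = t2.branch. A NULL in a compared column never satisfies the condition.
- t1[0] book_id=9, branch=UI → no match; kept with NULLs on the t2 side.
- t1[1] book_id=9, branch=CR → no match; kept with NULLs on the t2 side.
- t1[2] book_id=1, branch=UI → 1 match(es) in t2 → 1 row(s).
- t1[3] book_id=4, branch=UI → no match; kept with NULLs on the t2 side.
- t1[4] book_id=1, branch=CR → no match; kept with NULLs on the t2 side.
- t1[5] book_id=7, branch=CR → no match; kept with NULLs on the t2 side.
- t1[6] book_id=NULL, branch=CR → no match; kept with NULLs on the t2 side.
- 4 t2 row(s) had no t1 match → kept, t1 columns NULL.
Total: 1 matched + 10 padded = 11 rows.

11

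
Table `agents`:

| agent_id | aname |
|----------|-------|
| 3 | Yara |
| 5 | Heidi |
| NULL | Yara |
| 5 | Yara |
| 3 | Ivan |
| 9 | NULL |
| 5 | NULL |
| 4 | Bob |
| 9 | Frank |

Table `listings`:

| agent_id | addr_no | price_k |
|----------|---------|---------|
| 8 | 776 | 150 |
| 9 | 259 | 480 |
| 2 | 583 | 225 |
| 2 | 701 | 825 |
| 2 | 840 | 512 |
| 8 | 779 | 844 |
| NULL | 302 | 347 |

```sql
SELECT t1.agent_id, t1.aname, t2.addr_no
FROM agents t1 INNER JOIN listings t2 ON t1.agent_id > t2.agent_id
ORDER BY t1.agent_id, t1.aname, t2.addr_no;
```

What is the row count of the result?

28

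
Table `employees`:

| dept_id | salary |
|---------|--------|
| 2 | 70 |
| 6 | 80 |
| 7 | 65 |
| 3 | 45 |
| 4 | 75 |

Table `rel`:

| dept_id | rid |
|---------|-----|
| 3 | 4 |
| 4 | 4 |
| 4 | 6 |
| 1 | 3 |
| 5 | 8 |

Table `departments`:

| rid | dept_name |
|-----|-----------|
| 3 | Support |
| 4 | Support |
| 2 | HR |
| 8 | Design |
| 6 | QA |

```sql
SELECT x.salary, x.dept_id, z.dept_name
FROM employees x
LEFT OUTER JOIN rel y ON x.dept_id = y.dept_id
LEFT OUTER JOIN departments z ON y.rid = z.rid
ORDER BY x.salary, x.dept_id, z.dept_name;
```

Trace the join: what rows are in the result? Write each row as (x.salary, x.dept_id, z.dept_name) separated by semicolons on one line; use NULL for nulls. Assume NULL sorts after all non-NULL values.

(45, 3, Support); (65, 7, NULL); (70, 2, NULL); (75, 4, QA); (75, 4, Support); (80, 6, NULL)

Step 1 — x LEFT JOIN y on dept_id → 6 row(s).
Then LEFT JOIN `departments z` on rid: each of those 6 rows is kept; rows whose y.rid has no match in z get NULL for z's columns.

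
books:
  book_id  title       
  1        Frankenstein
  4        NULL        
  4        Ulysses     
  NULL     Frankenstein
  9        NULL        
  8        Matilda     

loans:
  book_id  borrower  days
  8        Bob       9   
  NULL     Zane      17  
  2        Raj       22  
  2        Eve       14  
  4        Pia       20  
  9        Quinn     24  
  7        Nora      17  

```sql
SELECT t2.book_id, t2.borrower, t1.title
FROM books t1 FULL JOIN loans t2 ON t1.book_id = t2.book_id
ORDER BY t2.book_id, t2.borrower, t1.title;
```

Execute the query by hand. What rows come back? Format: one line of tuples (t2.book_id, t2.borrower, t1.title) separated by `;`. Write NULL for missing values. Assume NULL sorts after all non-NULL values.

(2, Eve, NULL); (2, Raj, NULL); (4, Pia, Ulysses); (4, Pia, NULL); (7, Nora, NULL); (8, Bob, Matilda); (9, Quinn, NULL); (NULL, Zane, NULL); (NULL, NULL, Frankenstein); (NULL, NULL, Frankenstein)

FULL OUTER JOIN keeps every row from both sides; unmatched rows get NULL for the other side's columns.
Matching on t1.book_id = t2.book_id. A NULL in a compared column never satisfies the condition.
Matched pairs: 4; unmatched t1 rows kept: 2; unmatched t2 rows kept: 4.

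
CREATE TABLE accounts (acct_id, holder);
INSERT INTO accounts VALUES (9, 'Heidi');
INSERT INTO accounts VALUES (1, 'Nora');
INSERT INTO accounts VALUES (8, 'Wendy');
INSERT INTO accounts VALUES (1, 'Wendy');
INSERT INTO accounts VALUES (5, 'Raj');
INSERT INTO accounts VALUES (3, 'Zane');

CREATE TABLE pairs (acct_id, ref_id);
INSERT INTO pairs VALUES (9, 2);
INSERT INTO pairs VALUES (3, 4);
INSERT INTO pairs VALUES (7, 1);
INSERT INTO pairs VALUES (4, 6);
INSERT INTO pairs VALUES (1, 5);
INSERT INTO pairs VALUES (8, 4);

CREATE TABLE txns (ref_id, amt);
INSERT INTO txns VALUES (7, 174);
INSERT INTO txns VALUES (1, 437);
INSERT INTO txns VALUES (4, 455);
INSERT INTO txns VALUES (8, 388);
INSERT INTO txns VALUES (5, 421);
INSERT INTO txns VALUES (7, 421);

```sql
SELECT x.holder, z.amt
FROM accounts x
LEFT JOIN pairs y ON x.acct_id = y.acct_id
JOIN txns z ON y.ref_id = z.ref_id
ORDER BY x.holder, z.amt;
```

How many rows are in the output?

Evaluate left to right. First `accounts x LEFT JOIN pairs y` on acct_id: 6 row(s).
Then INNER JOIN `txns z` on ref_id: keep only rows whose y.ref_id appears in z.
Result: 4 row(s).

4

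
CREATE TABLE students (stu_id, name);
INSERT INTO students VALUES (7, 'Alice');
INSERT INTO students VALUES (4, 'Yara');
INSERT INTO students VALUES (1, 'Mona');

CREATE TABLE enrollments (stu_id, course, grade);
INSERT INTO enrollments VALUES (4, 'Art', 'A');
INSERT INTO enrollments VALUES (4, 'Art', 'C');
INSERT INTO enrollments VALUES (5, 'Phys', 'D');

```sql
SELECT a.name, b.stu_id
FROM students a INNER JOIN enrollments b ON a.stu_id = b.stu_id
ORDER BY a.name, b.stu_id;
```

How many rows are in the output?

2

INNER JOIN keeps only pairs where the ON condition holds.
Matching on a.stu_id = b.stu_id.
Matched pairs: 2.
Total: 2 rows.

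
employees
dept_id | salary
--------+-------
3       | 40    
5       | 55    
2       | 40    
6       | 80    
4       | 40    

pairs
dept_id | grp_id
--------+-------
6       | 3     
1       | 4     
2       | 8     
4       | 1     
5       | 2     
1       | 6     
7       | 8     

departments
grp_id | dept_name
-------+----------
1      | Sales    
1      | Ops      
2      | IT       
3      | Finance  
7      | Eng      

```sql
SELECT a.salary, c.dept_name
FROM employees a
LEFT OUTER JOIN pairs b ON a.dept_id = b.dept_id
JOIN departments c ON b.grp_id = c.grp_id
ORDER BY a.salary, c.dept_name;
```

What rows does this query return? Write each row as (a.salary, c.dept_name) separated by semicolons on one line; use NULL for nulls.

Evaluate left to right. First `employees a LEFT JOIN pairs b` on dept_id: 5 row(s).
Then INNER JOIN `departments c` on grp_id: keep only rows whose b.grp_id appears in c.

(40, Ops); (40, Sales); (55, IT); (80, Finance)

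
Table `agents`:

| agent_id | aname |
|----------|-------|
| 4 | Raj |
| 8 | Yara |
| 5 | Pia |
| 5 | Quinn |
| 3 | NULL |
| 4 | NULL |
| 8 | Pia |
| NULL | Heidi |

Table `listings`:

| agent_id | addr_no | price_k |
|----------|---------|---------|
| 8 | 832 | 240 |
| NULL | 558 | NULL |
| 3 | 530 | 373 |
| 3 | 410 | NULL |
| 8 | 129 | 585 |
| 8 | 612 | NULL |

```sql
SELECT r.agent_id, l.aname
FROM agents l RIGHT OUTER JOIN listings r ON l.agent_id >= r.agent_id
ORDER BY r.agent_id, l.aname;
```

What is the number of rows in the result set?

RIGHT JOIN keeps every row from `listings`; unmatched rows get NULL for `agents`'s columns.
Matching on l.agent_id >= r.agent_id. A NULL in a compared column never satisfies the condition.
- l[0] agent_id=4 → 2 match(es) in r → 2 row(s).
- l[1] agent_id=8 → 5 match(es) in r → 5 row(s).
- l[2] agent_id=5 → 2 match(es) in r → 2 row(s).
- l[3] agent_id=5 → 2 match(es) in r → 2 row(s).
- l[4] agent_id=3 → 2 match(es) in r → 2 row(s).
- l[5] agent_id=4 → 2 match(es) in r → 2 row(s).
- l[6] agent_id=8 → 5 match(es) in r → 5 row(s).
- l[7] agent_id=NULL → no match.
- plus 1 unmatched r row(s), each kept with NULL l columns.
Total: 20 matched + 1 padded = 21 rows.

21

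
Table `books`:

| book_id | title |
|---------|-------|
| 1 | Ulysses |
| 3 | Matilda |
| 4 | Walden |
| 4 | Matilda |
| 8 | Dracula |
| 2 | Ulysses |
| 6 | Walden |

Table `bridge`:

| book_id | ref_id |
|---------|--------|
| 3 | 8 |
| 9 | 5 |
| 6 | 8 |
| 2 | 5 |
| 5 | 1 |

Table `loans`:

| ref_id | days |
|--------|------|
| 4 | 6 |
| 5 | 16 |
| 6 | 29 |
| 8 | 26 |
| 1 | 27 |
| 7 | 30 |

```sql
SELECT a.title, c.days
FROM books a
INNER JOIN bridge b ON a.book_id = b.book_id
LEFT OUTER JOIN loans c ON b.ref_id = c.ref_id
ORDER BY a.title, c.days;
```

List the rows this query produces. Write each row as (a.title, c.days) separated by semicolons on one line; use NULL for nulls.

Joins associate left-to-right: books INNER JOIN bridge on book_id gives 3 intermediate row(s).
Then LEFT JOIN `loans c` on ref_id: each of those 3 rows is kept; rows whose b.ref_id has no match in c get NULL for c's columns.

(Matilda, 26); (Ulysses, 16); (Walden, 26)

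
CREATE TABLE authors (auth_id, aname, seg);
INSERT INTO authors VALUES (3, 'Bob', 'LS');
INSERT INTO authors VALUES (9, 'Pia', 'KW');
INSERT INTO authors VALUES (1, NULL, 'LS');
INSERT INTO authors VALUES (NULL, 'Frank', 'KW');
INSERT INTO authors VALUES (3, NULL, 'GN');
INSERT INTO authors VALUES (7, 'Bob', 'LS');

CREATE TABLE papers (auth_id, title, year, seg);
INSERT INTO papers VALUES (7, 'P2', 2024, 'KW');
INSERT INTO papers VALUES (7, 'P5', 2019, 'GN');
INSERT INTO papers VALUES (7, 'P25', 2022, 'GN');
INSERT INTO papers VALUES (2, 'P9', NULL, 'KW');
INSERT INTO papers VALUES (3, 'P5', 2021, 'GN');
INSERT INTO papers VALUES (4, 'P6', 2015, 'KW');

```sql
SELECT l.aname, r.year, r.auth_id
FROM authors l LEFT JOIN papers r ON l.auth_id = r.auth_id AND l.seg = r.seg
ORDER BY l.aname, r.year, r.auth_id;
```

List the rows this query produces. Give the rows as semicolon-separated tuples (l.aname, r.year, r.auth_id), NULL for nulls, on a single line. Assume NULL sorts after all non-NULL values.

(Bob, NULL, NULL); (Bob, NULL, NULL); (Frank, NULL, NULL); (Pia, NULL, NULL); (NULL, 2021, 3); (NULL, NULL, NULL)

LEFT JOIN keeps every row from `authors`; unmatched rows get NULL for `papers`'s columns.
Matching on l.auth_id = r.auth_id AND l.seg = r.seg. A NULL in a compared column never satisfies the condition.
- l[0] auth_id=3, seg=LS → no match; kept with NULLs on the r side.
- l[1] auth_id=9, seg=KW → no match; kept with NULLs on the r side.
- l[2] auth_id=1, seg=LS → no match; kept with NULLs on the r side.
- l[3] auth_id=NULL, seg=KW → no match; kept with NULLs on the r side.
- l[4] auth_id=3, seg=GN → 1 match(es) in r → 1 row(s).
- l[5] auth_id=7, seg=LS → no match; kept with NULLs on the r side.
After projecting and ordering:
l.aname | r.year | r.auth_id
Bob | NULL | NULL
Bob | NULL | NULL
Frank | NULL | NULL
Pia | NULL | NULL
NULL | 2021 | 3
NULL | NULL | NULL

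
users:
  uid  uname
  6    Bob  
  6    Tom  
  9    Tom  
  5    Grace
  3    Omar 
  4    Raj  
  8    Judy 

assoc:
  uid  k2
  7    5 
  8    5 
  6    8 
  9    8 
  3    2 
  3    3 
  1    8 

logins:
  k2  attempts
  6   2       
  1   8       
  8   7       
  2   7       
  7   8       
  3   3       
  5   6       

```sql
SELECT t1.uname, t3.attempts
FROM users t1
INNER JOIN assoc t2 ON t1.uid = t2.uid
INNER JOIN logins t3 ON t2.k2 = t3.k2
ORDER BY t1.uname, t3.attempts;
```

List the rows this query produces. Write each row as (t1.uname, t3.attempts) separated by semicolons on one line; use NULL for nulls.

(Bob, 7); (Judy, 6); (Omar, 3); (Omar, 7); (Tom, 7); (Tom, 7)

Step 1 — t1 INNER JOIN t2 on uid → 6 row(s).
Then INNER JOIN `logins t3` on k2: keep only rows whose t2.k2 appears in t3.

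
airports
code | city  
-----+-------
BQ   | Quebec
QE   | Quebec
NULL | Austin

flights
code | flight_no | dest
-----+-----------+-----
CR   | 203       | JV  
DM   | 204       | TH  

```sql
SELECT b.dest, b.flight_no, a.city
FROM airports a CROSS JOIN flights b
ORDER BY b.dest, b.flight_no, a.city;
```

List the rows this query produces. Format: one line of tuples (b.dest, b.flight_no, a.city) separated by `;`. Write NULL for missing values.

(JV, 203, Austin); (JV, 203, Quebec); (JV, 203, Quebec); (TH, 204, Austin); (TH, 204, Quebec); (TH, 204, Quebec)

CROSS JOIN pairs every row of `airports` with every row of `flights`: 3 × 2 = 6 rows.
After projecting and ordering:
b.dest | b.flight_no | a.city
JV | 203 | Austin
JV | 203 | Quebec
JV | 203 | Quebec
TH | 204 | Austin
TH | 204 | Quebec
TH | 204 | Quebec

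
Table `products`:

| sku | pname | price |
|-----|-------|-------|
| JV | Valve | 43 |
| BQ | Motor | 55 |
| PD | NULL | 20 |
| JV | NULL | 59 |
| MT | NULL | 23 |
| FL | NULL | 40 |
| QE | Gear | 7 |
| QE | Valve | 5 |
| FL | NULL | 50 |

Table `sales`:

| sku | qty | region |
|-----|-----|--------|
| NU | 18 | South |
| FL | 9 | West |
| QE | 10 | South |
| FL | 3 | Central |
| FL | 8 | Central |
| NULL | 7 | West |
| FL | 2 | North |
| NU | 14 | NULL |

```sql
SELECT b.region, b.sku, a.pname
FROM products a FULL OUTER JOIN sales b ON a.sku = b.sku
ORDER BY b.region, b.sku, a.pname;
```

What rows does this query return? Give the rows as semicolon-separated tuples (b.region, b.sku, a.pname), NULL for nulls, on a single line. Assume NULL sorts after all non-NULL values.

FULL OUTER JOIN keeps every row from both sides; unmatched rows get NULL for the other side's columns.
Matching on a.sku = b.sku. A NULL in a compared column never satisfies the condition.
- sku=JV: no b row matches, row kept with b columns NULL.
- sku=BQ: no b row matches, row kept with b columns NULL.
- sku=PD: no b row matches, row kept with b columns NULL.
- sku=JV: no b row matches, row kept with b columns NULL.
- sku=MT: no b row matches, row kept with b columns NULL.
- sku=FL: 4 matching b row(s), so 4 row(s) emitted.
- sku=QE: 1 matching b row(s), so 1 row(s) emitted.
- sku=QE: 1 matching b row(s), so 1 row(s) emitted.
- sku=FL: 4 matching b row(s), so 4 row(s) emitted.
- 3 row(s) from b found no a partner → padded with NULL.

(Central, FL, NULL); (Central, FL, NULL); (Central, FL, NULL); (Central, FL, NULL); (North, FL, NULL); (North, FL, NULL); (South, NU, NULL); (South, QE, Gear); (South, QE, Valve); (West, FL, NULL); (West, FL, NULL); (West, NULL, NULL); (NULL, NU, NULL); (NULL, NULL, Motor); (NULL, NULL, Valve); (NULL, NULL, NULL); (NULL, NULL, NULL); (NULL, NULL, NULL)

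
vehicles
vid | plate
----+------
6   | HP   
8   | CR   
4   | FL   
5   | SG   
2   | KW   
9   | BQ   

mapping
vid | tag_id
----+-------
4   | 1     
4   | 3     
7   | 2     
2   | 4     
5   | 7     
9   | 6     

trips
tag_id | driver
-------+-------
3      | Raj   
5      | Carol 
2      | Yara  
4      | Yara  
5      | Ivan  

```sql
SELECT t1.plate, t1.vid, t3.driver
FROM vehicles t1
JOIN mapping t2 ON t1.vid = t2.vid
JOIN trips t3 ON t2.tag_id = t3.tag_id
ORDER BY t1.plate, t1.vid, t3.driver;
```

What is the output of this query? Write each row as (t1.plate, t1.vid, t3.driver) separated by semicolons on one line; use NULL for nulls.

(FL, 4, Raj); (KW, 2, Yara)

Evaluate left to right. First `vehicles t1 INNER JOIN mapping t2` on vid: 5 row(s).
Then INNER JOIN `trips t3` on tag_id: keep only rows whose t2.tag_id appears in t3.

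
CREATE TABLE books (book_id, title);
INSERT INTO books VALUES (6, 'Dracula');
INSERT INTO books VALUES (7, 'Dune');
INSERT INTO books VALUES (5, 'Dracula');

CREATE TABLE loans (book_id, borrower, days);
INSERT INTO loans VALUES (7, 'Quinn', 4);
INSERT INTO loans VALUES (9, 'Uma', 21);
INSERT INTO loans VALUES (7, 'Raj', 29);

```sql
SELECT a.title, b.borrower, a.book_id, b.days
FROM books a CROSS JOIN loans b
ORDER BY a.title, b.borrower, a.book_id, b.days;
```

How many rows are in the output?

9

CROSS JOIN pairs every row of `books` with every row of `loans`: 3 × 3 = 9 rows.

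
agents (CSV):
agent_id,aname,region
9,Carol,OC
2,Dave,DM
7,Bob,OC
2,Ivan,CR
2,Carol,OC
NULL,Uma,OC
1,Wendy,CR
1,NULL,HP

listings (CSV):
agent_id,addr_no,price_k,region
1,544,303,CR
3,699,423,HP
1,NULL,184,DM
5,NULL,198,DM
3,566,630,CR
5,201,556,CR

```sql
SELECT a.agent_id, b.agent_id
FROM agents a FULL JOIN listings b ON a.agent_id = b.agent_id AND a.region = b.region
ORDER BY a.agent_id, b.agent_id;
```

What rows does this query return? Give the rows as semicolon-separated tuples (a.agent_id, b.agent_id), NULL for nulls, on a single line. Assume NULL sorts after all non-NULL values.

(1, 1); (1, NULL); (2, NULL); (2, NULL); (2, NULL); (7, NULL); (9, NULL); (NULL, 1); (NULL, 3); (NULL, 3); (NULL, 5); (NULL, 5); (NULL, NULL)

FULL OUTER JOIN keeps every row from both sides; unmatched rows get NULL for the other side's columns.
Matching on a.agent_id = b.agent_id AND a.region = b.region. A NULL in a compared column never satisfies the condition.
Matched pairs: 1; unmatched a rows kept: 7; unmatched b rows kept: 5.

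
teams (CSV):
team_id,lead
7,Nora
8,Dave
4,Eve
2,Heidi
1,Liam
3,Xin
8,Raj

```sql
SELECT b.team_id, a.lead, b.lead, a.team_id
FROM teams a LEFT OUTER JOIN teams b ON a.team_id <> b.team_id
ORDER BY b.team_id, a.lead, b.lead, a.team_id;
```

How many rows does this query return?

40

LEFT JOIN keeps every row from `teams a`; unmatched rows get NULL for `teams b`'s columns.
Matching on a.team_id <> b.team_id.
Matched pairs: 40; unmatched a rows kept: 0.
Total: 40 rows.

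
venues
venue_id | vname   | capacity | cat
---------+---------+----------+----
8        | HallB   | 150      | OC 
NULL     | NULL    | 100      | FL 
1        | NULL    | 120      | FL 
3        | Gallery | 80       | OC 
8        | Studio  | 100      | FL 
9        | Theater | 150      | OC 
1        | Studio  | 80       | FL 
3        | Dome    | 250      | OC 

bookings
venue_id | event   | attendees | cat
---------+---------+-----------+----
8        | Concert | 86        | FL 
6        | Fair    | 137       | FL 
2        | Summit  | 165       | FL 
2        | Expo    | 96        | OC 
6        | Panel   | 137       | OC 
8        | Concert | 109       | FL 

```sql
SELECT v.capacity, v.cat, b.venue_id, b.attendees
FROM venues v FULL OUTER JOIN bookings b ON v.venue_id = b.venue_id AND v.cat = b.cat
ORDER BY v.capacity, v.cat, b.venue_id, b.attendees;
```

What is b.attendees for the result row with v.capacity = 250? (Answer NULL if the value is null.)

NULL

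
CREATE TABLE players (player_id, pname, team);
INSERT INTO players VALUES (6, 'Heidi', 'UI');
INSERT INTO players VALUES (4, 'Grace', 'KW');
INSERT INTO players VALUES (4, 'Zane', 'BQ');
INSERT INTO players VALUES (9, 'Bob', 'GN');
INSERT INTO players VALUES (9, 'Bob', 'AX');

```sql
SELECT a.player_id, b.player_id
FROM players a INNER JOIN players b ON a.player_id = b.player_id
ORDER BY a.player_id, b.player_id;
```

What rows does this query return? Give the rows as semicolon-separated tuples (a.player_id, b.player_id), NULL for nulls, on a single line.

(4, 4); (4, 4); (4, 4); (4, 4); (6, 6); (9, 9); (9, 9); (9, 9); (9, 9)

INNER JOIN keeps only pairs where the ON condition holds.
Matching on a.player_id = b.player_id.
- a (player_id=6) pairs with 1 row(s) of b.
- a (player_id=4) pairs with 2 row(s) of b.
- a (player_id=4) pairs with 2 row(s) of b.
- a (player_id=9) pairs with 2 row(s) of b.
- a (player_id=9) pairs with 2 row(s) of b.
After projecting and ordering:
a.player_id | b.player_id
4 | 4
4 | 4
4 | 4
4 | 4
6 | 6
9 | 9
9 | 9
9 | 9
9 | 9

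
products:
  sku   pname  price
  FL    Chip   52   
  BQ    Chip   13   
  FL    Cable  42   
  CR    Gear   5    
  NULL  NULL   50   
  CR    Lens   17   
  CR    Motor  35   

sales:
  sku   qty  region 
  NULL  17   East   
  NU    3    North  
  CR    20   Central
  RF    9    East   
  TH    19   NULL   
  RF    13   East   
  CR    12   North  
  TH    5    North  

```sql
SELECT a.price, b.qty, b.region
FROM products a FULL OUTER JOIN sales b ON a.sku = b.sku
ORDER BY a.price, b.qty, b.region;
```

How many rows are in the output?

FULL OUTER JOIN keeps every row from both sides; unmatched rows get NULL for the other side's columns.
Matching on a.sku = b.sku. A NULL in a compared column never satisfies the condition.
- a row (sku=FL): no match → kept, b columns NULL.
- a row (sku=BQ): no match → kept, b columns NULL.
- a row (sku=FL): no match → kept, b columns NULL.
- a row (sku=CR): matches 2 b row(s) → 2 output row(s).
- a row (sku=NULL): no match → kept, b columns NULL.
- a row (sku=CR): matches 2 b row(s) → 2 output row(s).
- a row (sku=CR): matches 2 b row(s) → 2 output row(s).
- 6 b row(s) had no a match → kept, a columns NULL.
Total: 6 matched + 10 padded = 16 rows.

16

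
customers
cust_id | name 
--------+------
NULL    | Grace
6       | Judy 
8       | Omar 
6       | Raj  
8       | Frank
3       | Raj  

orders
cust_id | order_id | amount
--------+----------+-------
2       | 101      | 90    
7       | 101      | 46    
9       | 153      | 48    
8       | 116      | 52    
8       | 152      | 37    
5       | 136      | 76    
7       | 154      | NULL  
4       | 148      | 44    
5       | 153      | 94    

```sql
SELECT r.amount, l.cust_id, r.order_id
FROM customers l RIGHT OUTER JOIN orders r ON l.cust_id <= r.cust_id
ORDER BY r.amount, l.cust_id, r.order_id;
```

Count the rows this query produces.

25

RIGHT JOIN keeps every row from `orders`; unmatched rows get NULL for `customers`'s columns.
Matching on l.cust_id <= r.cust_id. A NULL in a compared column never satisfies the condition.
Matched pairs: 24; unmatched r rows kept: 1.
Total: 24 matched + 1 padded = 25 rows.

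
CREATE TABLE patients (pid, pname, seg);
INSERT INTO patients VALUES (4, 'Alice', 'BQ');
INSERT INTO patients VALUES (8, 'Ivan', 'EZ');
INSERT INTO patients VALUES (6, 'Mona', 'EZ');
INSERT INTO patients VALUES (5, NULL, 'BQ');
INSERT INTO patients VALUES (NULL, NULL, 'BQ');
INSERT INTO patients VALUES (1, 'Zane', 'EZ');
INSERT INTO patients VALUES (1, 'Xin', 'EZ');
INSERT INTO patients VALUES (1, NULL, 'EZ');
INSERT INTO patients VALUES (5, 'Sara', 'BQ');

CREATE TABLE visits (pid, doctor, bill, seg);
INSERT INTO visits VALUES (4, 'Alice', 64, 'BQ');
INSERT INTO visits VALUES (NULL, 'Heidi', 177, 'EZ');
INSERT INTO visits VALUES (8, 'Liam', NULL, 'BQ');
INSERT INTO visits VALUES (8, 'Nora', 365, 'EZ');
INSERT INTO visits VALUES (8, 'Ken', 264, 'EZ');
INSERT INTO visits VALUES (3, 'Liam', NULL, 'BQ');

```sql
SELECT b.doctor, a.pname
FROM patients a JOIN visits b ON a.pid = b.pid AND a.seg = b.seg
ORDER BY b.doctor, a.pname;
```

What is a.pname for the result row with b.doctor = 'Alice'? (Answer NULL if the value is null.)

Alice

INNER JOIN keeps only pairs where the ON condition holds.
Matching on a.pid = b.pid AND a.seg = b.seg. A NULL in a compared column never satisfies the condition.
Matched pairs: 3.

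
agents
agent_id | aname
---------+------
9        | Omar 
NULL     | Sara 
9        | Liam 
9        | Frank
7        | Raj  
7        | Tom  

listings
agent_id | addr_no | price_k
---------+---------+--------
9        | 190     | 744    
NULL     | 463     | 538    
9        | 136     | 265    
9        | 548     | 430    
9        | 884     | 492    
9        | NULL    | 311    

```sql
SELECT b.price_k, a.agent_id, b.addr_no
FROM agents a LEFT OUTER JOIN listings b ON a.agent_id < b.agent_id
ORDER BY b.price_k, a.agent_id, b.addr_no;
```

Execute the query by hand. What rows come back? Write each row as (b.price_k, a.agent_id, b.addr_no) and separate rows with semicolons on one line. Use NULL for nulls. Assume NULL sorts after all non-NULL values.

LEFT JOIN keeps every row from `agents`; unmatched rows get NULL for `listings`'s columns.
Matching on a.agent_id < b.agent_id. A NULL in a compared column never satisfies the condition.
- a row (agent_id=9): no match → kept, b columns NULL.
- a row (agent_id=NULL): no match → kept, b columns NULL.
- a row (agent_id=9): no match → kept, b columns NULL.
- a row (agent_id=9): no match → kept, b columns NULL.
- a row (agent_id=7): matches 5 b row(s) → 5 output row(s).
- a row (agent_id=7): matches 5 b row(s) → 5 output row(s).

(265, 7, 136); (265, 7, 136); (311, 7, NULL); (311, 7, NULL); (430, 7, 548); (430, 7, 548); (492, 7, 884); (492, 7, 884); (744, 7, 190); (744, 7, 190); (NULL, 9, NULL); (NULL, 9, NULL); (NULL, 9, NULL); (NULL, NULL, NULL)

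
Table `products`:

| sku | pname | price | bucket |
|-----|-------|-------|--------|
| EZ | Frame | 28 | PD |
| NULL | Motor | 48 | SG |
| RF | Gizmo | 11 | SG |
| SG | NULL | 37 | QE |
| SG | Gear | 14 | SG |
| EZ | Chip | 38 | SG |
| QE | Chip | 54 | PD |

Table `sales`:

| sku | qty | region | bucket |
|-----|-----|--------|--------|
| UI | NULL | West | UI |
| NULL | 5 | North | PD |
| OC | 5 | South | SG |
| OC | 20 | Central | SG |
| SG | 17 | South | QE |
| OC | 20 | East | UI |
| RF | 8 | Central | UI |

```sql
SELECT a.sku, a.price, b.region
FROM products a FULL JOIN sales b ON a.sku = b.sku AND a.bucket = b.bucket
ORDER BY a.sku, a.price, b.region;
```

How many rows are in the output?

13

FULL OUTER JOIN keeps every row from both sides; unmatched rows get NULL for the other side's columns.
Matching on a.sku = b.sku AND a.bucket = b.bucket. A NULL in a compared column never satisfies the condition.
- a row (sku=EZ, bucket=PD): no match → kept, b columns NULL.
- a row (sku=NULL, bucket=SG): no match → kept, b columns NULL.
- a row (sku=RF, bucket=SG): no match → kept, b columns NULL.
- a row (sku=SG, bucket=QE): matches 1 b row(s) → 1 output row(s).
- a row (sku=SG, bucket=SG): no match → kept, b columns NULL.
- a row (sku=EZ, bucket=SG): no match → kept, b columns NULL.
- a row (sku=QE, bucket=PD): no match → kept, b columns NULL.
- plus 6 unmatched b row(s), each kept with NULL a columns.
Total: 1 matched + 12 padded = 13 rows.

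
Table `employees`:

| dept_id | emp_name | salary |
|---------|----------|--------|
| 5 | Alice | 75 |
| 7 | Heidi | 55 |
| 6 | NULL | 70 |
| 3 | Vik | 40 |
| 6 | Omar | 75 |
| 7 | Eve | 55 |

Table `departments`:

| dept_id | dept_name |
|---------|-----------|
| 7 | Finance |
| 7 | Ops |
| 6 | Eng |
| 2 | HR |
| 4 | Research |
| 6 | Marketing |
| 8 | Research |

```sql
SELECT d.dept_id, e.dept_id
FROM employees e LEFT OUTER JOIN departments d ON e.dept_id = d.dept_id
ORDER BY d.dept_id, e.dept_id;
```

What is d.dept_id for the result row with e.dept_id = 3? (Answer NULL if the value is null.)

LEFT JOIN keeps every row from `employees`; unmatched rows get NULL for `departments`'s columns.
Matching on e.dept_id = d.dept_id.
- dept_id=5: no d row matches, row kept with d columns NULL.
- dept_id=7: 2 matching d row(s), so 2 row(s) emitted.
- dept_id=6: 2 matching d row(s), so 2 row(s) emitted.
- dept_id=3: no d row matches, row kept with d columns NULL.
- dept_id=6: 2 matching d row(s), so 2 row(s) emitted.
- dept_id=7: 2 matching d row(s), so 2 row(s) emitted.

NULL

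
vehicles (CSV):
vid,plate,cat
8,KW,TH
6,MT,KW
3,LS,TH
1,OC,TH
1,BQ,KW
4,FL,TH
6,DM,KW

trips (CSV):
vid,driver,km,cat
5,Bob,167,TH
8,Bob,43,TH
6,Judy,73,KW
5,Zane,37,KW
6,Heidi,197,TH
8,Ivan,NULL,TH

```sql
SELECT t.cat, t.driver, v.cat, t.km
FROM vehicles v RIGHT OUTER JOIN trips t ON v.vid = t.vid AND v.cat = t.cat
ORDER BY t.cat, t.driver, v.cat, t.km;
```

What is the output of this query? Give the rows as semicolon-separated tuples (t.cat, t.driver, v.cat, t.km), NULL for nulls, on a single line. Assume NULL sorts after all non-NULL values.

RIGHT JOIN keeps every row from `trips`; unmatched rows get NULL for `vehicles`'s columns.
Matching on v.vid = t.vid AND v.cat = t.cat.
Matched pairs: 4; unmatched t rows kept: 3.

(KW, Judy, KW, 73); (KW, Judy, KW, 73); (KW, Zane, NULL, 37); (TH, Bob, TH, 43); (TH, Bob, NULL, 167); (TH, Heidi, NULL, 197); (TH, Ivan, TH, NULL)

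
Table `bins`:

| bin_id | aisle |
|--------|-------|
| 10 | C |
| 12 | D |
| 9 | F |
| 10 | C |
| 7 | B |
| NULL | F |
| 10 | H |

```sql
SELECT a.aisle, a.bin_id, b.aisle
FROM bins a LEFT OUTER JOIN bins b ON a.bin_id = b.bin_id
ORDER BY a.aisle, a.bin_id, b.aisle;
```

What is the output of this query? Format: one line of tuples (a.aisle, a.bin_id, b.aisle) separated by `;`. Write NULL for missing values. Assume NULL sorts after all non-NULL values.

LEFT JOIN keeps every row from `bins a`; unmatched rows get NULL for `bins b`'s columns.
Matching on a.bin_id = b.bin_id. A NULL in a compared column never satisfies the condition.
- bin_id=10: 3 matching b row(s), so 3 row(s) emitted.
- bin_id=12: 1 matching b row(s), so 1 row(s) emitted.
- bin_id=9: 1 matching b row(s), so 1 row(s) emitted.
- bin_id=10: 3 matching b row(s), so 3 row(s) emitted.
- bin_id=7: 1 matching b row(s), so 1 row(s) emitted.
- bin_id=NULL: no b row matches, row kept with b columns NULL.
- bin_id=10: 3 matching b row(s), so 3 row(s) emitted.

(B, 7, B); (C, 10, C); (C, 10, C); (C, 10, C); (C, 10, C); (C, 10, H); (C, 10, H); (D, 12, D); (F, 9, F); (F, NULL, NULL); (H, 10, C); (H, 10, C); (H, 10, H)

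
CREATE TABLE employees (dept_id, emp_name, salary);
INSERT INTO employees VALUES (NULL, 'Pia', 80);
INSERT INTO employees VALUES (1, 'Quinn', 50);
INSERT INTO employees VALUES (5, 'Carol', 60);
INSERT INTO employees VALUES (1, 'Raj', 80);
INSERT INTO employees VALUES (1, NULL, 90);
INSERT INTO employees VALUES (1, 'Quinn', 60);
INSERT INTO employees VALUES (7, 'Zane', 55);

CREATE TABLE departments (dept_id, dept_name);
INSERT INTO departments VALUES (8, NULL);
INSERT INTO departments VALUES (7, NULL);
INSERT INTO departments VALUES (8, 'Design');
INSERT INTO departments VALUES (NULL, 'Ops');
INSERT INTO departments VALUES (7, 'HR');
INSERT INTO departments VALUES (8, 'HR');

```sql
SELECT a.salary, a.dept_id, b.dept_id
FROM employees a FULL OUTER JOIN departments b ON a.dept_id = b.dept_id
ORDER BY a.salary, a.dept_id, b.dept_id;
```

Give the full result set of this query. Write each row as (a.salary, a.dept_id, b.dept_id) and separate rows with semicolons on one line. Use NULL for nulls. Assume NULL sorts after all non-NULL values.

(50, 1, NULL); (55, 7, 7); (55, 7, 7); (60, 1, NULL); (60, 5, NULL); (80, 1, NULL); (80, NULL, NULL); (90, 1, NULL); (NULL, NULL, 8); (NULL, NULL, 8); (NULL, NULL, 8); (NULL, NULL, NULL)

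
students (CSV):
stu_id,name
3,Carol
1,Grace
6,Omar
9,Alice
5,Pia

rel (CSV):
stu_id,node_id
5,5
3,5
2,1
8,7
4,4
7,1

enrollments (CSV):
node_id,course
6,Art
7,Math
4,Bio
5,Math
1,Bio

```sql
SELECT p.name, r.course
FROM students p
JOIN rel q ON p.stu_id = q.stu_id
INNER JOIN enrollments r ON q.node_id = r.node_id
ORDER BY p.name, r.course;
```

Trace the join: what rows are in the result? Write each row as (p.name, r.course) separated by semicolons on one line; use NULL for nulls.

(Carol, Math); (Pia, Math)

Evaluate left to right. First `students p INNER JOIN rel q` on stu_id: 2 row(s).
Then INNER JOIN `enrollments r` on node_id: keep only rows whose q.node_id appears in r.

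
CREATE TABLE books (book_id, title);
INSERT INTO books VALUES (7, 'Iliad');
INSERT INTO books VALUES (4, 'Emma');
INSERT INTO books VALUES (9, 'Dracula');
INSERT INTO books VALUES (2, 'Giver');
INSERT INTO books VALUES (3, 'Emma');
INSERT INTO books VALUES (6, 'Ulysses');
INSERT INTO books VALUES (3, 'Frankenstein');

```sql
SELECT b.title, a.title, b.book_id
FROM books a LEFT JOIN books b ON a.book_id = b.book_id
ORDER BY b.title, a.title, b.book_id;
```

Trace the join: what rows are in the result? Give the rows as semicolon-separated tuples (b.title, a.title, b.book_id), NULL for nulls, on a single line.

LEFT JOIN keeps every row from `books a`; unmatched rows get NULL for `books b`'s columns.
Matching on a.book_id = b.book_id.
Matched pairs: 9; unmatched a rows kept: 0.

(Dracula, Dracula, 9); (Emma, Emma, 3); (Emma, Emma, 4); (Emma, Frankenstein, 3); (Frankenstein, Emma, 3); (Frankenstein, Frankenstein, 3); (Giver, Giver, 2); (Iliad, Iliad, 7); (Ulysses, Ulysses, 6)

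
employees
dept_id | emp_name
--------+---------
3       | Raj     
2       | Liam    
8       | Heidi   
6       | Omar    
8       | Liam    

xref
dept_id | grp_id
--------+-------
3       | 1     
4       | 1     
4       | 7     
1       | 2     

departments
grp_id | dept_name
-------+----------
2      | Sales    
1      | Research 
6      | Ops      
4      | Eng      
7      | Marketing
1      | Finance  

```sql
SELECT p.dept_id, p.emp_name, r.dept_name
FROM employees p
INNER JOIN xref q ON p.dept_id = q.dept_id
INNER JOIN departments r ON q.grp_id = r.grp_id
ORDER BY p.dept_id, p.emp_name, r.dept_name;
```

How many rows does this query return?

Step 1 — p INNER JOIN q on dept_id → 1 row(s).
Then INNER JOIN `departments r` on grp_id: keep only rows whose q.grp_id appears in r.
Result: 2 row(s).

2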